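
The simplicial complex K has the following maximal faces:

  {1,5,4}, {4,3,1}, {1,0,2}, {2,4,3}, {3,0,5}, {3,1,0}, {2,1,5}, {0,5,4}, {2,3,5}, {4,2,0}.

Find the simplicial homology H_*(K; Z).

We work with the vertex ordering 0 < 1 < 2 < 3 < 4 < 5. The simplices of K, each written with vertices in increasing order, are:

  0-simplices (6): [0], [1], [2], [3], [4], [5]
  1-simplices (15): [0,1], [0,2], [0,3], [0,4], [0,5], [1,2], [1,3], [1,4], [1,5], [2,3], [2,4], [2,5], [3,4], [3,5], [4,5]
  2-simplices (10): [0,1,2], [0,1,3], [0,2,4], [0,3,5], [0,4,5], [1,2,5], [1,3,4], [1,4,5], [2,3,4], [2,3,5]

giving chain groups C_0 ≅ Z^6, C_1 ≅ Z^15, C_2 ≅ Z^10.

The boundary map ∂_1: C_1 → C_0 is given by ∂[p,q] = [q] − [p]. For instance
  ∂[1,2] = [2] − [1].
The 6×15 boundary matrix has rank 5 and Smith normal form diag(1,1,1,1,1).

Boundary ∂_2: C_2 → C_1 sends each 2-simplex [p,q,r] to [q,r] − [p,r] + [p,q]. For instance
  ∂[0,1,3] = [1,3] − [0,3] + [0,1],
  ∂[1,2,5] = [2,5] − [1,5] + [1,2].
This gives a 15×10 integer matrix of rank 10; reducing to Smith normal form yields diagonal entries (1,1,1,1,1,1,1,1,1,2).

Computing H_k = (kernel of ∂_k) / (image of ∂_{k+1}):

  H_0: rank C_0 − rank ∂_1 = 6 − 5 = 1, and the invariant factors of ∂_1 are all 1, so H_0 = Z.
  H_1: rank ker ∂_1 − rank ∂_2 = (15 − 5) − 10 = 0, and ∂_2 has invariant factor 2 > 1, so H_1 = Z/2Z.
  H_2: rank ker ∂_2 − rank ∂_3 = (10 − 10) − 0 = 0, and there is no ∂_3, so H_2 = 0.

H_0 ≅ Z,  H_1 ≅ Z/2Z,  H_2 = 0.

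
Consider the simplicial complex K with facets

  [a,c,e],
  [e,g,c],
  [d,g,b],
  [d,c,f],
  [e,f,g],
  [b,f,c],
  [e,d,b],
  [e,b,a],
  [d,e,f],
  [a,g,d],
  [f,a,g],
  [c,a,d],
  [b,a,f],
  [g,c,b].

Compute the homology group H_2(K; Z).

H_2 ≅ Z.

Fix the vertex order a < b < c < d < e < f < g and write every simplex with vertices in increasing order. Then dim K = 2 and the simplices of K are:

  0-simplices (7): a, b, c, d, e, f, g
  1-simplices (21): ab, ac, ad, ae, af, ag, bc, bd, be, bf, bg, cd, ce, cf, cg, de, df, dg, ef, eg, fg
  2-simplices (14): abe, abf, acd, ace, adg, afg, bcf, bcg, bde, bdg, cdf, ceg, def, efg

giving chain groups C_0 ≅ Z^7, C_1 ≅ Z^21, C_2 ≅ Z^14.

∂_1: C_1 → C_0 sends each edge [p,q] (with p < q) to q − p. For instance
  ∂fg = g − f.
The 7×21 boundary matrix has rank 6 and Smith normal form diag(1,1,1,1,1,1).

∂_2: C_2 → C_1 acts by ∂[p,q,r] = [q,r] − [p,r] + [p,q]. For instance
  ∂bcf = cf − bf + bc,
  ∂abe = be − ae + ab.
As a 21×14 matrix over Z this has rank 13, with invariant factors (1,1,1,1,1,1,1,1,1,1,1,1,1).

Reading off H_k = ker ∂_k / im ∂_{k+1}:

  H_2: rank ker ∂_2 − rank ∂_3 = (14 − 13) − 0 = 1, and there is no ∂_3, so H_2 ≅ Z.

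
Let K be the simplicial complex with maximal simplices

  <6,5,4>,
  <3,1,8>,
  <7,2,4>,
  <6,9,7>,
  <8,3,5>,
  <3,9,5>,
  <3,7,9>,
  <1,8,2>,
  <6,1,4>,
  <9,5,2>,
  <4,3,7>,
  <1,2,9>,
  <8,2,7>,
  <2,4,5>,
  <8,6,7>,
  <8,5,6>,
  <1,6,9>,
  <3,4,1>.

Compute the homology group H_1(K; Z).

H_1 = Z^2.

Fix the vertex order 1 < 2 < 3 < 4 < 5 < 6 < 7 < 8 < 9 and write every simplex with vertices in increasing order. Then dim K = 2 and the simplices of K are:

  0-simplices (9): [1], [2], [3], [4], [5], [6], [7], [8], [9]
  1-simplices (27): (27 of them)
  2-simplices (18): [1,2,8], [1,2,9], [1,3,4], [1,3,8], [1,4,6], [1,6,9], [2,4,5], [2,4,7], [2,5,9], [2,7,8], [3,4,7], [3,5,8], [3,5,9], [3,7,9], [4,5,6], [5,6,8], [6,7,8], [6,7,9]

Hence C_0 ≅ Z^9, C_1 ≅ Z^27, C_2 ≅ Z^18.

∂_1: C_1 → C_0 maps an edge to its endpoints' difference, ∂[p,q] = q − p. For instance
  ∂[1,4] = [4] − [1].
The resulting 9×27 matrix has rank 8, and its Smith normal form has invariant factors (1,1,1,1,1,1,1,1).

Boundary ∂_2: C_2 → C_1 maps a triangle to the signed sum of its edges. For instance
  ∂[5,6,8] = [6,8] − [5,8] + [5,6],
  ∂[6,7,8] = [7,8] − [6,8] + [6,7].
As a 27×18 matrix over Z this has rank 17, with invariant factors (1,1,1,1,1,1,1,1,1,1,1,1,1,1,1,1,1).

From H_k ≅ ker(∂_k) / im(∂_{k+1}) we obtain:

  H_1: rank ker ∂_1 − rank ∂_2 = (27 − 8) − 17 = 2, and the invariant factors of ∂_2 are all 1, so H_1 ≅ Z^2.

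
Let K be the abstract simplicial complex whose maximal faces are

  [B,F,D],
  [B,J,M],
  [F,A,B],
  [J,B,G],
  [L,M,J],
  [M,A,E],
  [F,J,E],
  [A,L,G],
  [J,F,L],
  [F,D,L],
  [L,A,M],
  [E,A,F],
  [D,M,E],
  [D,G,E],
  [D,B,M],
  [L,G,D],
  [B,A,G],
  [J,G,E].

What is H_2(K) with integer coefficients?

Order the vertices as A < B < D < E < F < G < J < L < M. Listing each simplex with vertices in this order, K has dimension 2 with simplices:

  0-simplices (9): A, B, D, E, F, G, J, L, M
  1-simplices (27): AB, AE, AF, AG, AL, AM, BD, BF, BG, BJ, BM, DE, DF, DG, DL, DM, EF, EG, EJ, EM, FJ, FL, GJ, GL, JL, JM, LM
  2-simplices (18): ABF, ABG, AEF, AEM, AGL, ALM, BDF, BDM, BGJ, BJM, DEG, DEM, DFL, DGL, EFJ, EGJ, FJL, JLM

so the chain groups are C_0 ≅ Z^9, C_1 ≅ Z^27, C_2 ≅ Z^18.

The boundary map ∂_1: C_1 → C_0 maps an edge to its endpoints' difference, ∂[p,q] = q − p. For instance
  ∂AL = L − A.
This gives a 9×27 integer matrix of rank 8; reducing to Smith normal form yields diagonal entries (1,1,1,1,1,1,1,1).

∂_2: C_2 → C_1 acts by ∂[p,q,r] = [q,r] − [p,r] + [p,q]. For instance
  ∂DEM = EM − DM + DE,
  ∂DFL = FL − DL + DF.
This gives a 27×18 integer matrix of rank 17; reducing to Smith normal form yields diagonal entries (1,1,1,1,1,1,1,1,1,1,1,1,1,1,1,1,1).

From H_k ≅ ker(∂_k) / im(∂_{k+1}) we obtain:

  H_2: rank ker ∂_2 − rank ∂_3 = (18 − 17) − 0 = 1, and there is no ∂_3, so H_2 ≅ Z.

H_2 = Z.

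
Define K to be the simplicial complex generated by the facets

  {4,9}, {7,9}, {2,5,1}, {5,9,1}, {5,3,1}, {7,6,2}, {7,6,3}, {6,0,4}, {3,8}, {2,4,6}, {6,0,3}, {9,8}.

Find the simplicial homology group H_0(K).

H_0 ≅ Z.

Take the total order 0 < 1 < 2 < 3 < 4 < 5 < 6 < 7 < 8 < 9 on the vertex set. Then K (dimension 2) consists of the simplices:

  0-simplices (10): [0], [1], [2], [3], [4], [5], [6], [7], [8], [9]
  1-simplices (21): [0,3], [0,4], [0,6], [1,2], [1,3], [1,5], [1,9], [2,4], [2,5], [2,6], [2,7], [3,5], [3,6], [3,7], [3,8], [4,6], [4,9], [5,9], [6,7], [7,9], [8,9]
  2-simplices (8): [0,3,6], [0,4,6], [1,2,5], [1,3,5], [1,5,9], [2,4,6], [2,6,7], [3,6,7]

so the chain groups are C_0 ≅ Z^10, C_1 ≅ Z^21, C_2 ≅ Z^8.

Boundary ∂_1: C_1 → C_0 maps an edge to its endpoints' difference, ∂[p,q] = q − p.
This gives a 10×21 integer matrix of rank 9; reducing to Smith normal form yields diagonal entries (1,1,1,1,1,1,1,1,1).

Boundary ∂_2: C_2 → C_1 sends each 2-simplex [p,q,r] to [q,r] − [p,r] + [p,q]. For instance
  ∂[3,6,7] = [6,7] − [3,7] + [3,6],
  ∂[2,6,7] = [6,7] − [2,7] + [2,6].
The resulting 21×8 matrix has rank 8, and its Smith normal form has invariant factors (1,1,1,1,1,1,1,1).

Computing H_k = (kernel of ∂_k) / (image of ∂_{k+1}):

  H_0: rank C_0 − rank ∂_1 = 10 − 9 = 1, and the invariant factors of ∂_1 are all 1, so H_0 = Z.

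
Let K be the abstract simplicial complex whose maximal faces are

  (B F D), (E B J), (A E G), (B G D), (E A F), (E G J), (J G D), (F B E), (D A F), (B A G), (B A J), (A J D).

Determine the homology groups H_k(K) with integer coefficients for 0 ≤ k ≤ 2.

H_0 = Z,  H_1 = Z_2,  H_2 = 0.

K has 7 vertices, 18 edges, 12 triangles.
rank ∂_0 = 0, rank ∂_1 = 6 ⇒ b_0 = 7 − 0 − 6 = 1; all invariant factors of ∂_1 are 1 so no torsion. So H_0 = Z.
rank ∂_1 = 6, rank ∂_2 = 12 ⇒ b_1 = 18 − 6 − 12 = 0; ∂_2 has invariant factor(s) [2] giving torsion. So H_1 = Z_2.
rank ∂_2 = 12, rank ∂_3 = 0 ⇒ b_2 = 12 − 12 − 0 = 0. So H_2 = 0.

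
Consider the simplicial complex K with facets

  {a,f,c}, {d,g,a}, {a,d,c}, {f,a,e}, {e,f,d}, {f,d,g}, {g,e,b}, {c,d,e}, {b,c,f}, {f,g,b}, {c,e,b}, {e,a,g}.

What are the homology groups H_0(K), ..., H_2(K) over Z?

Fix the vertex order a < b < c < d < e < f < g and write every simplex with vertices in increasing order. Then dim K = 2 and the simplices of K are:

  0-simplices (7): a, b, c, d, e, f, g
  1-simplices (18): ac, ad, ae, af, ag, bc, be, bf, bg, cd, ce, cf, de, df, dg, ef, eg, fg
  2-simplices (12): acd, acf, adg, aef, aeg, bce, bcf, beg, bfg, cde, def, dfg

giving chain groups C_0 ≅ Z^7, C_1 ≅ Z^18, C_2 ≅ Z^12.

∂_1: C_1 → C_0 maps an edge to its endpoints' difference, ∂[p,q] = q − p. For instance
  ∂cd = d − c.
As a 7×18 matrix over Z this has rank 6, with invariant factors (1,1,1,1,1,1).

The boundary map ∂_2: C_2 → C_1 acts by ∂[p,q,r] = [q,r] − [p,r] + [p,q]. For instance
  ∂bcf = cf − bf + bc,
  ∂aeg = eg − ag + ae.
This gives a 18×12 integer matrix of rank 12; reducing to Smith normal form yields diagonal entries (1,1,1,1,1,1,1,1,1,1,1,2).

Computing H_k = (kernel of ∂_k) / (image of ∂_{k+1}):

  H_0: rank C_0 − rank ∂_1 = 7 − 6 = 1, and the invariant factors of ∂_1 are all 1, so H_0 = Z.
  H_1: rank ker ∂_1 − rank ∂_2 = (18 − 6) − 12 = 0, and ∂_2 has invariant factor 2 > 1, so H_1 = Z/2.
  H_2: rank ker ∂_2 − rank ∂_3 = (12 − 12) − 0 = 0, and there is no ∂_3, so H_2 = 0.

H_0 = Z,  H_1 = Z/2,  H_2 = 0.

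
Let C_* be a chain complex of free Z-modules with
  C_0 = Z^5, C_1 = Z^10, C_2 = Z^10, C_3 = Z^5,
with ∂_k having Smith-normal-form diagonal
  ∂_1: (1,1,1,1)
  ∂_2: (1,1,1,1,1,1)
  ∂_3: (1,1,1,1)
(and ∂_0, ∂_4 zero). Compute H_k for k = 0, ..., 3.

H_0 ≅ Z,  H_1 = 0,  H_2 = 0,  H_3 ≅ Z.

H_0: b_0 = 5 − 0 − 4 = 1; torsion from ∂_1 factors > 1: none. So H_0 ≅ Z.
H_1: b_1 = 10 − 4 − 6 = 0; torsion from ∂_2 factors > 1: none. So H_1 ≅ 0.
H_2: b_2 = 10 − 6 − 4 = 0; torsion from ∂_3 factors > 1: none. So H_2 ≅ 0.
H_3: b_3 = 5 − 4 − 0 = 1; torsion from ∂_4 factors > 1: none. So H_3 ≅ Z.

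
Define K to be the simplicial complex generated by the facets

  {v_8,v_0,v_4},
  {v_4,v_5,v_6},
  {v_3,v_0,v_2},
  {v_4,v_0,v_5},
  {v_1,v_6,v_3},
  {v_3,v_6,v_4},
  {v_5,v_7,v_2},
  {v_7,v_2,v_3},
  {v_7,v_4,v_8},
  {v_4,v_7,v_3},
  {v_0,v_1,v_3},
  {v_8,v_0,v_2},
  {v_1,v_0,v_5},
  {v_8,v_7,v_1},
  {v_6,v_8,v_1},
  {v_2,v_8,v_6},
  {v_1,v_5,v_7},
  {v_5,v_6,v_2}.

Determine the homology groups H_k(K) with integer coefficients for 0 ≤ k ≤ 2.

Fix the vertex order v_0 < v_1 < v_2 < v_3 < v_4 < v_5 < v_6 < v_7 < v_8 and write every simplex with vertices in increasing order. Then dim K = 2 and the simplices of K are:

  0-simplices (9): [v_0], [v_1], [v_2], [v_3], [v_4], [v_5], [v_6], [v_7], [v_8]
  1-simplices (27): (27 of them)
  2-simplices (18): (18 of them)

Hence C_0 ≅ Z^9, C_1 ≅ Z^27, C_2 ≅ Z^18.

∂_1: C_1 → C_0 sends each edge [p,q] (with p < q) to q − p. For instance
  ∂[v_4,v_7] = [v_7] − [v_4].
As a 9×27 matrix over Z this has rank 8, with invariant factors (1,1,1,1,1,1,1,1).

∂_2: C_2 → C_1 sends each 2-simplex [p,q,r] to [q,r] − [p,r] + [p,q]. For instance
  ∂[v_3,v_4,v_6] = [v_4,v_6] − [v_3,v_6] + [v_3,v_4],
  ∂[v_3,v_4,v_7] = [v_4,v_7] − [v_3,v_7] + [v_3,v_4].
The resulting 27×18 matrix has rank 17, and its Smith normal form has invariant factors (1,1,1,1,1,1,1,1,1,1,1,1,1,1,1,1,1).

Computing H_k = (kernel of ∂_k) / (image of ∂_{k+1}):

  H_0: rank C_0 − rank ∂_1 = 9 − 8 = 1, and the invariant factors of ∂_1 are all 1, so H_0 ≅ Z.
  H_1: rank ker ∂_1 − rank ∂_2 = (27 − 8) − 17 = 2, and the invariant factors of ∂_2 are all 1, so H_1 ≅ Z^2.
  H_2: rank ker ∂_2 − rank ∂_3 = (18 − 17) − 0 = 1, and there is no ∂_3, so H_2 ≅ Z.

(K is a triangulation of the torus T^2.)

H_0 ≅ Z,  H_1 ≅ Z^2,  H_2 ≅ Z.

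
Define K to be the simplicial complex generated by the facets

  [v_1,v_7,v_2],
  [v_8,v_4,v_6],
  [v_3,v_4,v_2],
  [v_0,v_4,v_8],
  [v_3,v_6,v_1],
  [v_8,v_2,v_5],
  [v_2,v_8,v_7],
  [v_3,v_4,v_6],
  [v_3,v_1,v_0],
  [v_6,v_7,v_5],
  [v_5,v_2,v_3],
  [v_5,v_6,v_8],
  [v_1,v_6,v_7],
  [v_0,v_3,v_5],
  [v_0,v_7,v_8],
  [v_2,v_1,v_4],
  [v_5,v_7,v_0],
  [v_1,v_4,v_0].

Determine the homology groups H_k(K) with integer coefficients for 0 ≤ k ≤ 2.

K has 9 vertices, 27 edges, 18 triangles.
rank ∂_0 = 0, rank ∂_1 = 8 ⇒ b_0 = 9 − 0 − 8 = 1; all invariant factors of ∂_1 are 1 so no torsion. So H_0 = Z.
rank ∂_1 = 8, rank ∂_2 = 18 ⇒ b_1 = 27 − 8 − 18 = 1; ∂_2 has invariant factor(s) [2] giving torsion. So H_1 = Z ⊕ Z/2.
rank ∂_2 = 18, rank ∂_3 = 0 ⇒ b_2 = 18 − 18 − 0 = 0. So H_2 = 0.

H_0 = Z,  H_1 = Z ⊕ Z/2,  H_2 = 0.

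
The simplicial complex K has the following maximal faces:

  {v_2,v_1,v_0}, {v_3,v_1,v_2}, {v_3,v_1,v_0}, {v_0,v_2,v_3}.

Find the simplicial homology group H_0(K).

We work with the vertex ordering v_0 < v_1 < v_2 < v_3. The simplices of K, each written with vertices in increasing order, are:

  0-simplices (4): [v_0], [v_1], [v_2], [v_3]
  1-simplices (6): [v_0,v_1], [v_0,v_2], [v_0,v_3], [v_1,v_2], [v_1,v_3], [v_2,v_3]
  2-simplices (4): [v_0,v_1,v_2], [v_0,v_1,v_3], [v_0,v_2,v_3], [v_1,v_2,v_3]

Hence C_0 ≅ Z^4, C_1 ≅ Z^6, C_2 ≅ Z^4.

The boundary map ∂_1: C_1 → C_0 maps an edge to its endpoints' difference, ∂[p,q] = q − p.
This gives a 4×6 integer matrix of rank 3; reducing to Smith normal form yields diagonal entries (1,1,1).

Boundary ∂_2: C_2 → C_1 sends each 2-simplex [p,q,r] to [q,r] − [p,r] + [p,q]. For instance
  ∂[v_1,v_2,v_3] = [v_2,v_3] − [v_1,v_3] + [v_1,v_2],
  ∂[v_0,v_1,v_2] = [v_1,v_2] − [v_0,v_2] + [v_0,v_1].
The resulting 6×4 matrix has rank 3, and its Smith normal form has invariant factors (1,1,1).

Computing H_k = (kernel of ∂_k) / (image of ∂_{k+1}):

  H_0: rank C_0 − rank ∂_1 = 4 − 3 = 1, and the invariant factors of ∂_1 are all 1, so H_0 = Z.

H_0 ≅ Z.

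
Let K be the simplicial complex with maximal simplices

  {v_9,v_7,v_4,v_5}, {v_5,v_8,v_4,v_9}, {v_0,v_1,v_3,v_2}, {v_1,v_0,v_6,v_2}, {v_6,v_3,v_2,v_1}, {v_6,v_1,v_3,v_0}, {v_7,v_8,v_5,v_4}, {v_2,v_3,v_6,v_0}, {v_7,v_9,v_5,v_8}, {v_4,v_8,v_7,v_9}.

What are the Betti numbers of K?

K has 10 vertices, 20 edges, 20 triangles, 10 3-simplices.
rank ∂_0 = 0, rank ∂_1 = 8 ⇒ b_0 = 10 − 0 − 8 = 2; all invariant factors of ∂_1 are 1 so no torsion. So H_0 = Z^2.
rank ∂_1 = 8, rank ∂_2 = 12 ⇒ b_1 = 20 − 8 − 12 = 0; all invariant factors of ∂_2 are 1 so no torsion. So H_1 = 0.
rank ∂_2 = 12, rank ∂_3 = 8 ⇒ b_2 = 20 − 12 − 8 = 0; all invariant factors of ∂_3 are 1 so no torsion. So H_2 = 0.
rank ∂_3 = 8, rank ∂_4 = 0 ⇒ b_3 = 10 − 8 − 0 = 2. So H_3 = Z^2.

b_0 = 2, b_1 = 0, b_2 = 0, b_3 = 2.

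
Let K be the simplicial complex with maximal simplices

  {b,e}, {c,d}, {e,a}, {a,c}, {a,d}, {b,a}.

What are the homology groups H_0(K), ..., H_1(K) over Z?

Order the vertices as a < b < c < d < e. Listing each simplex with vertices in this order, K has dimension 1 with simplices:

  0-simplices (5): a, b, c, d, e
  1-simplices (6): ab, ac, ad, ae, be, cd

so the chain groups are C_0 ≅ Z^5, C_1 ≅ Z^6.

Boundary ∂_1: C_1 → C_0 is given by ∂[p,q] = [q] − [p]. For instance
  ∂ac = c − a.
The resulting 5×6 matrix has rank 4, and its Smith normal form has invariant factors (1,1,1,1).

Computing H_k = (kernel of ∂_k) / (image of ∂_{k+1}):

  H_0: rank C_0 − rank ∂_1 = 5 − 4 = 1, and the invariant factors of ∂_1 are all 1, so H_0 = Z.
  H_1: rank ker ∂_1 − rank ∂_2 = (6 − 4) − 0 = 2, and there is no ∂_2, so H_1 = Z^2.

(K is a triangulation of a wedge of 2 circles.)

H_0 = Z,  H_1 = Z^2.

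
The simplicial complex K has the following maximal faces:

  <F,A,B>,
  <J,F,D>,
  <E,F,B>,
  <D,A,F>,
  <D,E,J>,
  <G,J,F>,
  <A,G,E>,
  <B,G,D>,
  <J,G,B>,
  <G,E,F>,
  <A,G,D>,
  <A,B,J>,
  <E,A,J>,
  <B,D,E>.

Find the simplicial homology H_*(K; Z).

H_0 = Z,  H_1 = Z^2,  H_2 = Z.

Take the total order A < B < D < E < F < G < J on the vertex set. Then K (dimension 2) consists of the simplices:

  0-simplices (7): A, B, D, E, F, G, J
  1-simplices (21): AB, AD, AE, AF, AG, AJ, BD, BE, BF, BG, BJ, DE, DF, DG, DJ, EF, EG, EJ, FG, FJ, GJ
  2-simplices (14): ABF, ABJ, ADF, ADG, AEG, AEJ, BDE, BDG, BEF, BGJ, DEJ, DFJ, EFG, FGJ

Hence C_0 ≅ Z^7, C_1 ≅ Z^21, C_2 ≅ Z^14.

∂_1: C_1 → C_0 sends each edge [p,q] (with p < q) to q − p.
The 7×21 boundary matrix has rank 6 and Smith normal form diag(1,1,1,1,1,1).

Boundary ∂_2: C_2 → C_1 maps a triangle to the signed sum of its edges. For instance
  ∂AEJ = EJ − AJ + AE,
  ∂DEJ = EJ − DJ + DE.
This gives a 21×14 integer matrix of rank 13; reducing to Smith normal form yields diagonal entries (1,1,1,1,1,1,1,1,1,1,1,1,1).

Computing H_k = (kernel of ∂_k) / (image of ∂_{k+1}):

  H_0: rank C_0 − rank ∂_1 = 7 − 6 = 1, and the invariant factors of ∂_1 are all 1, so H_0 ≅ Z.
  H_1: rank ker ∂_1 − rank ∂_2 = (21 − 6) − 13 = 2, and the invariant factors of ∂_2 are all 1, so H_1 ≅ Z^2.
  H_2: rank ker ∂_2 − rank ∂_3 = (14 − 13) − 0 = 1, and there is no ∂_3, so H_2 ≅ Z.

(K is a triangulation of the torus T^2.)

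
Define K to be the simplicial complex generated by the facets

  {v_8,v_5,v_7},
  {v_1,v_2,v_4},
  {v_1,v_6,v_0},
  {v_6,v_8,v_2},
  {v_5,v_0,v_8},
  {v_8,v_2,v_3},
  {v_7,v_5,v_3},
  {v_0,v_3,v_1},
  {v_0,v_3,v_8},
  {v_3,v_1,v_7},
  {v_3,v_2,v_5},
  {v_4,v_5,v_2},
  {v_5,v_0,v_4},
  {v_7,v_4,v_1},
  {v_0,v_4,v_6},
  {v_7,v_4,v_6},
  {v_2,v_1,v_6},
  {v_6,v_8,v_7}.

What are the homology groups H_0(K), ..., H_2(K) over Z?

H_0 ≅ Z,  H_1 ≅ Z ⊕ Z/2,  H_2 = 0.

Take the total order v_0 < v_1 < v_2 < v_3 < v_4 < v_5 < v_6 < v_7 < v_8 on the vertex set. Then K (dimension 2) consists of the simplices:

  0-simplices (9): [v_0], [v_1], [v_2], [v_3], [v_4], [v_5], [v_6], [v_7], [v_8]
  1-simplices (27): (27 of them)
  2-simplices (18): (18 of them)

so the chain groups are C_0 ≅ Z^9, C_1 ≅ Z^27, C_2 ≅ Z^18.

Boundary ∂_1: C_1 → C_0 is given by ∂[p,q] = [q] − [p]. For instance
  ∂[v_0,v_4] = [v_4] − [v_0].
This gives a 9×27 integer matrix of rank 8; reducing to Smith normal form yields diagonal entries (1,1,1,1,1,1,1,1).

The boundary map ∂_2: C_2 → C_1 maps a triangle to the signed sum of its edges. For instance
  ∂[v_0,v_1,v_3] = [v_1,v_3] − [v_0,v_3] + [v_0,v_1],
  ∂[v_0,v_1,v_6] = [v_1,v_6] − [v_0,v_6] + [v_0,v_1].
The resulting 27×18 matrix has rank 18, and its Smith normal form has invariant factors (1,1,1,1,1,1,1,1,1,1,1,1,1,1,1,1,1,2).

From H_k ≅ ker(∂_k) / im(∂_{k+1}) we obtain:

  H_0: rank C_0 − rank ∂_1 = 9 − 8 = 1, and the invariant factors of ∂_1 are all 1, so H_0 = Z.
  H_1: rank ker ∂_1 − rank ∂_2 = (27 − 8) − 18 = 1, and ∂_2 has invariant factor 2 > 1, so H_1 = Z ⊕ Z/2.
  H_2: rank ker ∂_2 − rank ∂_3 = (18 − 18) − 0 = 0, and there is no ∂_3, so H_2 = 0.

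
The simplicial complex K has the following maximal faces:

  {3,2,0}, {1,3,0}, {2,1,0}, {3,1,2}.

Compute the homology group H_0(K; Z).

Order the vertices as 0 < 1 < 2 < 3. Listing each simplex with vertices in this order, K has dimension 2 with simplices:

  0-simplices (4): [0], [1], [2], [3]
  1-simplices (6): [0,1], [0,2], [0,3], [1,2], [1,3], [2,3]
  2-simplices (4): [0,1,2], [0,1,3], [0,2,3], [1,2,3]

giving chain groups C_0 ≅ Z^4, C_1 ≅ Z^6, C_2 ≅ Z^4.

The boundary map ∂_1: C_1 → C_0 maps an edge to its endpoints' difference, ∂[p,q] = q − p.
This gives a 4×6 integer matrix of rank 3; reducing to Smith normal form yields diagonal entries (1,1,1).

Boundary ∂_2: C_2 → C_1 sends each 2-simplex [p,q,r] to [q,r] − [p,r] + [p,q]. For instance
  ∂[0,2,3] = [2,3] − [0,3] + [0,2],
  ∂[0,1,3] = [1,3] − [0,3] + [0,1].
As a 6×4 matrix over Z this has rank 3, with invariant factors (1,1,1).

Now H_k = ker ∂_k / im ∂_{k+1}, so:

  H_0: rank C_0 − rank ∂_1 = 4 − 3 = 1, and the invariant factors of ∂_1 are all 1, so H_0 = Z.

H_0 = Z.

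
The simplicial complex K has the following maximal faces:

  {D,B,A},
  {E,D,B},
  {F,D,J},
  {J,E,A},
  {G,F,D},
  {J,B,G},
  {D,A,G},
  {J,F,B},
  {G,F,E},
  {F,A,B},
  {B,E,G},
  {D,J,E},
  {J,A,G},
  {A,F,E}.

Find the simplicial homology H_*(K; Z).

We work with the vertex ordering A < B < D < E < F < G < J. The simplices of K, each written with vertices in increasing order, are:

  0-simplices (7): A, B, D, E, F, G, J
  1-simplices (21): AB, AD, AE, AF, AG, AJ, BD, BE, BF, BG, BJ, DE, DF, DG, DJ, EF, EG, EJ, FG, FJ, GJ
  2-simplices (14): ABD, ABF, ADG, AEF, AEJ, AGJ, BDE, BEG, BFJ, BGJ, DEJ, DFG, DFJ, EFG

Hence C_0 ≅ Z^7, C_1 ≅ Z^21, C_2 ≅ Z^14.

Boundary ∂_1: C_1 → C_0 maps an edge to its endpoints' difference, ∂[p,q] = q − p.
As a 7×21 matrix over Z this has rank 6, with invariant factors (1,1,1,1,1,1).

∂_2: C_2 → C_1 sends each 2-simplex [p,q,r] to [q,r] − [p,r] + [p,q]. For instance
  ∂DEJ = EJ − DJ + DE,
  ∂BGJ = GJ − BJ + BG.
This gives a 21×14 integer matrix of rank 13; reducing to Smith normal form yields diagonal entries (1,1,1,1,1,1,1,1,1,1,1,1,1).

Reading off H_k = ker ∂_k / im ∂_{k+1}:

  H_0: rank C_0 − rank ∂_1 = 7 − 6 = 1, and the invariant factors of ∂_1 are all 1, so H_0 = Z.
  H_1: rank ker ∂_1 − rank ∂_2 = (21 − 6) − 13 = 2, and the invariant factors of ∂_2 are all 1, so H_1 = Z^2.
  H_2: rank ker ∂_2 − rank ∂_3 = (14 − 13) − 0 = 1, and there is no ∂_3, so H_2 = Z.

As a check, the Euler characteristic is 7 − 21 + 14 = 0, which agrees with 1 − 2 + 1 = 0.

H_0 = Z,  H_1 = Z^2,  H_2 = Z.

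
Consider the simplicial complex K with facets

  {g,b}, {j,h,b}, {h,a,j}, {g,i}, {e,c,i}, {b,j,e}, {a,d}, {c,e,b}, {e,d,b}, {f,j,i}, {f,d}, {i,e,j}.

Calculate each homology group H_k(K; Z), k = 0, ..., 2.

K has 10 vertices, 20 edges, 8 triangles.
rank ∂_0 = 0, rank ∂_1 = 9 ⇒ b_0 = 10 − 0 − 9 = 1; all invariant factors of ∂_1 are 1 so no torsion. So H_0 ≅ Z.
rank ∂_1 = 9, rank ∂_2 = 8 ⇒ b_1 = 20 − 9 − 8 = 3; all invariant factors of ∂_2 are 1 so no torsion. So H_1 ≅ Z^3.
rank ∂_2 = 8, rank ∂_3 = 0 ⇒ b_2 = 8 − 8 − 0 = 0. So H_2 ≅ 0.

H_0 = Z,  H_1 = Z^3,  H_2 = 0.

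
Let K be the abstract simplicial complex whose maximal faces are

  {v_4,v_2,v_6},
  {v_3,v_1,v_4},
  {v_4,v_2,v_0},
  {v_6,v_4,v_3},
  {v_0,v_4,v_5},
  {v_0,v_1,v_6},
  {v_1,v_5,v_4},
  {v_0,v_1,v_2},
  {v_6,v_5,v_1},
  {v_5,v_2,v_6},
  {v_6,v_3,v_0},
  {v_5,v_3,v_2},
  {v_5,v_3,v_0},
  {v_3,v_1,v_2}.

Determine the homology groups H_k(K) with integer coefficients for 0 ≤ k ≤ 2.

K has 7 vertices, 21 edges, 14 triangles.
rank ∂_0 = 0, rank ∂_1 = 6 ⇒ b_0 = 7 − 0 − 6 = 1; all invariant factors of ∂_1 are 1 so no torsion. So H_0 ≅ Z.
rank ∂_1 = 6, rank ∂_2 = 13 ⇒ b_1 = 21 − 6 − 13 = 2; all invariant factors of ∂_2 are 1 so no torsion. So H_1 ≅ Z^2.
rank ∂_2 = 13, rank ∂_3 = 0 ⇒ b_2 = 14 − 13 − 0 = 1. So H_2 ≅ Z.

H_0 ≅ Z,  H_1 ≅ Z^2,  H_2 ≅ Z.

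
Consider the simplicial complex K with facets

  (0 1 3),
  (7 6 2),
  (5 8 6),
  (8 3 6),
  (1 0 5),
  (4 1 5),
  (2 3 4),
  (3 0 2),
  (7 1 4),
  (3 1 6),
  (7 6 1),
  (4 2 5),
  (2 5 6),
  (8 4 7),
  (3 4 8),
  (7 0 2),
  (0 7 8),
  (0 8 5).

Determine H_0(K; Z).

H_0 ≅ Z.

Order the vertices as 0 < 1 < 2 < 3 < 4 < 5 < 6 < 7 < 8. Listing each simplex with vertices in this order, K has dimension 2 with simplices:

  0-simplices (9): [0], [1], [2], [3], [4], [5], [6], [7], [8]
  1-simplices (27): (27 of them)
  2-simplices (18): [0,1,3], [0,1,5], [0,2,3], [0,2,7], [0,5,8], [0,7,8], [1,3,6], [1,4,5], [1,4,7], [1,6,7], [2,3,4], [2,4,5], [2,5,6], [2,6,7], [3,4,8], [3,6,8], [4,7,8], [5,6,8]

so the chain groups are C_0 ≅ Z^9, C_1 ≅ Z^27, C_2 ≅ Z^18.

∂_1: C_1 → C_0 is given by ∂[p,q] = [q] − [p]. For instance
  ∂[4,8] = [8] − [4].
The resulting 9×27 matrix has rank 8, and its Smith normal form has invariant factors (1,1,1,1,1,1,1,1).

The boundary map ∂_2: C_2 → C_1 sends each 2-simplex [p,q,r] to [q,r] − [p,r] + [p,q]. For instance
  ∂[3,4,8] = [4,8] − [3,8] + [3,4],
  ∂[1,4,7] = [4,7] − [1,7] + [1,4].
This gives a 27×18 integer matrix of rank 17; reducing to Smith normal form yields diagonal entries (1,1,1,1,1,1,1,1,1,1,1,1,1,1,1,1,1).

From H_k ≅ ker(∂_k) / im(∂_{k+1}) we obtain:

  H_0: rank C_0 − rank ∂_1 = 9 − 8 = 1, and the invariant factors of ∂_1 are all 1, so H_0 = Z.

(K is a triangulation of the torus T^2.)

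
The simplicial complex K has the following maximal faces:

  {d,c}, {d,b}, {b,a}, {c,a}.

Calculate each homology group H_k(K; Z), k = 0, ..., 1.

H_0 ≅ Z,  H_1 ≅ Z.

Fix the vertex order a < b < c < d and write every simplex with vertices in increasing order. Then dim K = 1 and the simplices of K are:

  0-simplices (4): a, b, c, d
  1-simplices (4): ab, ac, bd, cd

Hence C_0 ≅ Z^4, C_1 ≅ Z^4.

The boundary map ∂_1: C_1 → C_0 is given by ∂[p,q] = [q] − [p].
The 4×4 boundary matrix has rank 3 and Smith normal form diag(1,1,1).

Reading off H_k = ker ∂_k / im ∂_{k+1}:

  H_0: rank C_0 − rank ∂_1 = 4 − 3 = 1, and the invariant factors of ∂_1 are all 1, so H_0 ≅ Z.
  H_1: rank ker ∂_1 − rank ∂_2 = (4 − 3) − 0 = 1, and there is no ∂_2, so H_1 ≅ Z.

As a check, the Euler characteristic is 4 − 4 = 0, which agrees with 1 − 1 = 0.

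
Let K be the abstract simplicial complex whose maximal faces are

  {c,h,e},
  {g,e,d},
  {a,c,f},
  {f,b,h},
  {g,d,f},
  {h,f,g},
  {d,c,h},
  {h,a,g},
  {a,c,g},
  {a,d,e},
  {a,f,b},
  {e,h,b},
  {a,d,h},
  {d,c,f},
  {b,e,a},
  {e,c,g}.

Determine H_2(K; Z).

We work with the vertex ordering a < b < c < d < e < f < g < h. The simplices of K, each written with vertices in increasing order, are:

  0-simplices (8): a, b, c, d, e, f, g, h
  1-simplices (24): ab, ac, ad, ae, af, ag, ah, be, bf, bh, cd, ce, cf, cg, ch, de, df, dg, dh, eg, eh, fg, fh, gh
  2-simplices (16): abe, abf, acf, acg, ade, adh, agh, beh, bfh, cdf, cdh, ceg, ceh, deg, dfg, fgh

Hence C_0 ≅ Z^8, C_1 ≅ Z^24, C_2 ≅ Z^16.

Boundary ∂_1: C_1 → C_0 maps an edge to its endpoints' difference, ∂[p,q] = q − p. For instance
  ∂ch = h − c.
This gives a 8×24 integer matrix of rank 7; reducing to Smith normal form yields diagonal entries (1,1,1,1,1,1,1).

∂_2: C_2 → C_1 sends each 2-simplex [p,q,r] to [q,r] − [p,r] + [p,q]. For instance
  ∂bfh = fh − bh + bf,
  ∂deg = eg − dg + de.
This gives a 24×16 integer matrix of rank 15; reducing to Smith normal form yields diagonal entries (1,1,1,1,1,1,1,1,1,1,1,1,1,1,1).

From H_k ≅ ker(∂_k) / im(∂_{k+1}) we obtain:

  H_2: rank ker ∂_2 − rank ∂_3 = (16 − 15) − 0 = 1, and there is no ∂_3, so H_2 = Z.

(K is a triangulation of the torus T^2.)

H_2 ≅ Z.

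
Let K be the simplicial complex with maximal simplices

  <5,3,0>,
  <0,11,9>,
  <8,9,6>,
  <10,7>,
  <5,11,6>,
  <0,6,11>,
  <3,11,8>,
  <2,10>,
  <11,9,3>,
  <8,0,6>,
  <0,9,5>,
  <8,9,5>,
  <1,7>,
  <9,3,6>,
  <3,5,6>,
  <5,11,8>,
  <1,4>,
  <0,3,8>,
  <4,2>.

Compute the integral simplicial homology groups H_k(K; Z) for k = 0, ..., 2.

Take the total order 0 < 1 < 2 < 3 < 4 < 5 < 6 < 7 < 8 < 9 < 10 < 11 on the vertex set. Then K (dimension 2) consists of the simplices:

  0-simplices (12): [0], [1], [2], [3], [4], [5], [6], [7], [8], [9], [10], [11]
  1-simplices (26): (26 of them)
  2-simplices (14): [0,3,5], [0,3,8], [0,5,9], [0,6,8], [0,6,11], [0,9,11], [3,5,6], [3,6,9], [3,8,11], [3,9,11], [5,6,11], [5,8,9], [5,8,11], [6,8,9]

so the chain groups are C_0 ≅ Z^12, C_1 ≅ Z^26, C_2 ≅ Z^14.

The boundary map ∂_1: C_1 → C_0 is given by ∂[p,q] = [q] − [p]. For instance
  ∂[2,10] = [10] − [2].
The 12×26 boundary matrix has rank 10 and Smith normal form diag(1,1,1,1,1,1,1,1,1,1).

The boundary map ∂_2: C_2 → C_1 sends each 2-simplex [p,q,r] to [q,r] − [p,r] + [p,q]. For instance
  ∂[0,3,8] = [3,8] − [0,8] + [0,3],
  ∂[0,6,11] = [6,11] − [0,11] + [0,6].
The resulting 26×14 matrix has rank 13, and its Smith normal form has invariant factors (1,1,1,1,1,1,1,1,1,1,1,1,1).

From H_k ≅ ker(∂_k) / im(∂_{k+1}) we obtain:

  H_0: rank C_0 − rank ∂_1 = 12 − 10 = 2, and the invariant factors of ∂_1 are all 1, so H_0 ≅ Z^2.
  H_1: rank ker ∂_1 − rank ∂_2 = (26 − 10) − 13 = 3, and the invariant factors of ∂_2 are all 1, so H_1 ≅ Z^3.
  H_2: rank ker ∂_2 − rank ∂_3 = (14 − 13) − 0 = 1, and there is no ∂_3, so H_2 ≅ Z.

(K is a triangulation of the disjoint union of the circle S^1 and the torus T^2.)

H_0 = Z^2,  H_1 = Z^3,  H_2 = Z.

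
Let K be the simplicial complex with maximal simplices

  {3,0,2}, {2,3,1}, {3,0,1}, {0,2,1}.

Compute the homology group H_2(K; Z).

We work with the vertex ordering 0 < 1 < 2 < 3. The simplices of K, each written with vertices in increasing order, are:

  0-simplices (4): [0], [1], [2], [3]
  1-simplices (6): [0,1], [0,2], [0,3], [1,2], [1,3], [2,3]
  2-simplices (4): [0,1,2], [0,1,3], [0,2,3], [1,2,3]

Hence C_0 ≅ Z^4, C_1 ≅ Z^6, C_2 ≅ Z^4.

Boundary ∂_1: C_1 → C_0 sends each edge [p,q] (with p < q) to q − p.
The 4×6 boundary matrix has rank 3 and Smith normal form diag(1,1,1).

The boundary map ∂_2: C_2 → C_1 acts by ∂[p,q,r] = [q,r] − [p,r] + [p,q]. For instance
  ∂[1,2,3] = [2,3] − [1,3] + [1,2],
  ∂[0,1,3] = [1,3] − [0,3] + [0,1].
This gives a 6×4 integer matrix of rank 3; reducing to Smith normal form yields diagonal entries (1,1,1).

From H_k ≅ ker(∂_k) / im(∂_{k+1}) we obtain:

  H_2: rank ker ∂_2 − rank ∂_3 = (4 − 3) − 0 = 1, and there is no ∂_3, so H_2 = Z.

H_2 = Z.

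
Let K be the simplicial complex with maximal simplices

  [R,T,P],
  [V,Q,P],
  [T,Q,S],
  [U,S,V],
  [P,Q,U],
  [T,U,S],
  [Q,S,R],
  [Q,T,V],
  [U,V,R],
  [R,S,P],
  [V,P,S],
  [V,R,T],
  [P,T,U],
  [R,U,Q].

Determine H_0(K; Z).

Order the vertices as P < Q < R < S < T < U < V. Listing each simplex with vertices in this order, K has dimension 2 with simplices:

  0-simplices (7): P, Q, R, S, T, U, V
  1-simplices (21): PQ, PR, PS, PT, PU, PV, QR, QS, QT, QU, QV, RS, RT, RU, RV, ST, SU, SV, TU, TV, UV
  2-simplices (14): PQU, PQV, PRS, PRT, PSV, PTU, QRS, QRU, QST, QTV, RTV, RUV, STU, SUV

giving chain groups C_0 ≅ Z^7, C_1 ≅ Z^21, C_2 ≅ Z^14.

The boundary map ∂_1: C_1 → C_0 is given by ∂[p,q] = [q] − [p].
As a 7×21 matrix over Z this has rank 6, with invariant factors (1,1,1,1,1,1).

Boundary ∂_2: C_2 → C_1 maps a triangle to the signed sum of its edges. For instance
  ∂QST = ST − QT + QS,
  ∂PQU = QU − PU + PQ.
As a 21×14 matrix over Z this has rank 13, with invariant factors (1,1,1,1,1,1,1,1,1,1,1,1,1).

Computing H_k = (kernel of ∂_k) / (image of ∂_{k+1}):

  H_0: rank C_0 − rank ∂_1 = 7 − 6 = 1, and the invariant factors of ∂_1 are all 1, so H_0 = Z.

(K is a triangulation of the torus T^2.)

H_0 = Z.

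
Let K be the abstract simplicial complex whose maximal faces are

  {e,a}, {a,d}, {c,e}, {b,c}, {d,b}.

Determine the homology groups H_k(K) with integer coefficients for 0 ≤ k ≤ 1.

K has 5 vertices, 5 edges.
rank ∂_0 = 0, rank ∂_1 = 4 ⇒ b_0 = 5 − 0 − 4 = 1; all invariant factors of ∂_1 are 1 so no torsion. So H_0 = Z.
rank ∂_1 = 4, rank ∂_2 = 0 ⇒ b_1 = 5 − 4 − 0 = 1. So H_1 = Z.

H_0 ≅ Z,  H_1 ≅ Z.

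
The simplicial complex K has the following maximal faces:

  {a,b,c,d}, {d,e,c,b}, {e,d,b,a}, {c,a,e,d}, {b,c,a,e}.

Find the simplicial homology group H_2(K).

H_2 = 0.

Take the total order a < b < c < d < e on the vertex set. Then K (dimension 3) consists of the simplices:

  0-simplices (5): a, b, c, d, e
  1-simplices (10): ab, ac, ad, ae, bc, bd, be, cd, ce, de
  2-simplices (10): abc, abd, abe, acd, ace, ade, bcd, bce, bde, cde
  3-simplices (5): abcd, abce, abde, acde, bcde

giving chain groups C_0 ≅ Z^5, C_1 ≅ Z^10, C_2 ≅ Z^10, C_3 ≅ Z^5.

∂_1: C_1 → C_0 maps an edge to its endpoints' difference, ∂[p,q] = q − p.
The 5×10 boundary matrix has rank 4 and Smith normal form diag(1,1,1,1).

Boundary ∂_2: C_2 → C_1 sends each 2-simplex [p,q,r] to [q,r] − [p,r] + [p,q]. For instance
  ∂bce = ce − be + bc,
  ∂abd = bd − ad + ab.
The 10×10 boundary matrix has rank 6 and Smith normal form diag(1,1,1,1,1,1).

Boundary ∂_3: C_3 → C_2 sends each 3-simplex σ to the alternating sum Σ_i (−1)^i (σ with its i-th vertex removed). For instance
  ∂bcde = cde − bde + bce − bcd,
  ∂abde = bde − ade + abe − abd.
The 10×5 boundary matrix has rank 4 and Smith normal form diag(1,1,1,1).

Reading off H_k = ker ∂_k / im ∂_{k+1}:

  H_2: rank ker ∂_2 − rank ∂_3 = (10 − 6) − 4 = 0, and the invariant factors of ∂_3 are all 1, so H_2 = 0.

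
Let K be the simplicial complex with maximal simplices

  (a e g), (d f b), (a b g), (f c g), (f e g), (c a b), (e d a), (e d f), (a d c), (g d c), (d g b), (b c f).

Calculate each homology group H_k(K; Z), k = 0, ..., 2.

H_0 = Z,  H_1 = Z/2Z,  H_2 = 0.

Fix the vertex order a < b < c < d < e < f < g and write every simplex with vertices in increasing order. Then dim K = 2 and the simplices of K are:

  0-simplices (7): a, b, c, d, e, f, g
  1-simplices (18): ab, ac, ad, ae, ag, bc, bd, bf, bg, cd, cf, cg, de, df, dg, ef, eg, fg
  2-simplices (12): abc, abg, acd, ade, aeg, bcf, bdf, bdg, cdg, cfg, def, efg

giving chain groups C_0 ≅ Z^7, C_1 ≅ Z^18, C_2 ≅ Z^12.

Boundary ∂_1: C_1 → C_0 sends each edge [p,q] (with p < q) to q − p. For instance
  ∂de = e − d.
As a 7×18 matrix over Z this has rank 6, with invariant factors (1,1,1,1,1,1).

∂_2: C_2 → C_1 sends each 2-simplex [p,q,r] to [q,r] − [p,r] + [p,q]. For instance
  ∂ade = de − ae + ad,
  ∂def = ef − df + de.
The 18×12 boundary matrix has rank 12 and Smith normal form diag(1,1,1,1,1,1,1,1,1,1,1,2).

Now H_k = ker ∂_k / im ∂_{k+1}, so:

  H_0: rank C_0 − rank ∂_1 = 7 − 6 = 1, and the invariant factors of ∂_1 are all 1, so H_0 ≅ Z.
  H_1: rank ker ∂_1 − rank ∂_2 = (18 − 6) − 12 = 0, and ∂_2 has invariant factor 2 > 1, so H_1 ≅ Z/2Z.
  H_2: rank ker ∂_2 − rank ∂_3 = (12 − 12) − 0 = 0, and there is no ∂_3, so H_2 ≅ 0.

As a check, the Euler characteristic is 7 − 18 + 12 = 1, which agrees with 1 − 0 + 0 = 1.
(K is a triangulation of the real projective plane RP^2.)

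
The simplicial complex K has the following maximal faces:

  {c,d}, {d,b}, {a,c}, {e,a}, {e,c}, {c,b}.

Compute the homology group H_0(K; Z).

H_0 = Z.

Order the vertices as a < b < c < d < e. Listing each simplex with vertices in this order, K has dimension 1 with simplices:

  0-simplices (5): a, b, c, d, e
  1-simplices (6): ac, ae, bc, bd, cd, ce

giving chain groups C_0 ≅ Z^5, C_1 ≅ Z^6.

The boundary map ∂_1: C_1 → C_0 is given by ∂[p,q] = [q] − [p]. For instance
  ∂ac = c − a.
As a 5×6 matrix over Z this has rank 4, with invariant factors (1,1,1,1).

Computing H_k = (kernel of ∂_k) / (image of ∂_{k+1}):

  H_0: rank C_0 − rank ∂_1 = 5 − 4 = 1, and the invariant factors of ∂_1 are all 1, so H_0 = Z.

(K is a triangulation of a wedge of 2 circles.)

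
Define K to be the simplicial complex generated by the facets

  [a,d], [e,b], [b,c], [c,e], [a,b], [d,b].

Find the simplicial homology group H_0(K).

H_0 ≅ Z.

Order the vertices as a < b < c < d < e. Listing each simplex with vertices in this order, K has dimension 1 with simplices:

  0-simplices (5): a, b, c, d, e
  1-simplices (6): ab, ad, bc, bd, be, ce

giving chain groups C_0 ≅ Z^5, C_1 ≅ Z^6.

Boundary ∂_1: C_1 → C_0 is given by ∂[p,q] = [q] − [p]. For instance
  ∂be = e − b.
As a 5×6 matrix over Z this has rank 4, with invariant factors (1,1,1,1).

Reading off H_k = ker ∂_k / im ∂_{k+1}:

  H_0: rank C_0 − rank ∂_1 = 5 − 4 = 1, and the invariant factors of ∂_1 are all 1, so H_0 ≅ Z.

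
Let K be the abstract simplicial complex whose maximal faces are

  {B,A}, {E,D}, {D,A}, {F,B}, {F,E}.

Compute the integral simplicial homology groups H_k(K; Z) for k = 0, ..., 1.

H_0 = Z,  H_1 = Z.

We work with the vertex ordering A < B < D < E < F. The simplices of K, each written with vertices in increasing order, are:

  0-simplices (5): A, B, D, E, F
  1-simplices (5): AB, AD, BF, DE, EF

giving chain groups C_0 ≅ Z^5, C_1 ≅ Z^5.

Boundary ∂_1: C_1 → C_0 maps an edge to its endpoints' difference, ∂[p,q] = q − p.
The resulting 5×5 matrix has rank 4, and its Smith normal form has invariant factors (1,1,1,1).

From H_k ≅ ker(∂_k) / im(∂_{k+1}) we obtain:

  H_0: rank C_0 − rank ∂_1 = 5 − 4 = 1, and the invariant factors of ∂_1 are all 1, so H_0 ≅ Z.
  H_1: rank ker ∂_1 − rank ∂_2 = (5 − 4) − 0 = 1, and there is no ∂_2, so H_1 ≅ Z.

As a check, the Euler characteristic is 5 − 5 = 0, which agrees with 1 − 1 = 0.
(K is a triangulation of the circle S^1.)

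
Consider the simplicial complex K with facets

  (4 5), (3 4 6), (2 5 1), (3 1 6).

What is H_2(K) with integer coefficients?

H_2 = 0.

We work with the vertex ordering 1 < 2 < 3 < 4 < 5 < 6. The simplices of K, each written with vertices in increasing order, are:

  0-simplices (6): [1], [2], [3], [4], [5], [6]
  1-simplices (9): [1,2], [1,3], [1,5], [1,6], [2,5], [3,4], [3,6], [4,5], [4,6]
  2-simplices (3): [1,2,5], [1,3,6], [3,4,6]

Hence C_0 ≅ Z^6, C_1 ≅ Z^9, C_2 ≅ Z^3.

The boundary map ∂_1: C_1 → C_0 maps an edge to its endpoints' difference, ∂[p,q] = q − p.
This gives a 6×9 integer matrix of rank 5; reducing to Smith normal form yields diagonal entries (1,1,1,1,1).

Boundary ∂_2: C_2 → C_1 acts by ∂[p,q,r] = [q,r] − [p,r] + [p,q]. For instance
  ∂[1,2,5] = [2,5] − [1,5] + [1,2],
  ∂[3,4,6] = [4,6] − [3,6] + [3,4].
The resulting 9×3 matrix has rank 3, and its Smith normal form has invariant factors (1,1,1).

From H_k ≅ ker(∂_k) / im(∂_{k+1}) we obtain:

  H_2: rank ker ∂_2 − rank ∂_3 = (3 − 3) − 0 = 0, and there is no ∂_3, so H_2 ≅ 0.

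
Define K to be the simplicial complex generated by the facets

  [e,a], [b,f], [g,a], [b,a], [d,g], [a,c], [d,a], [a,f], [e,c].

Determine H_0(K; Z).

Fix the vertex order a < b < c < d < e < f < g and write every simplex with vertices in increasing order. Then dim K = 1 and the simplices of K are:

  0-simplices (7): a, b, c, d, e, f, g
  1-simplices (9): ab, ac, ad, ae, af, ag, bf, ce, dg

Hence C_0 ≅ Z^7, C_1 ≅ Z^9.

The boundary map ∂_1: C_1 → C_0 is given by ∂[p,q] = [q] − [p].
The 7×9 boundary matrix has rank 6 and Smith normal form diag(1,1,1,1,1,1).

Reading off H_k = ker ∂_k / im ∂_{k+1}:

  H_0: rank C_0 − rank ∂_1 = 7 − 6 = 1, and the invariant factors of ∂_1 are all 1, so H_0 ≅ Z.

H_0 = Z.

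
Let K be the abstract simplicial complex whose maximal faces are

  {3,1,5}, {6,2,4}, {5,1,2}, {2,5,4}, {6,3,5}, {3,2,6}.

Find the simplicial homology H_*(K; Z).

Fix the vertex order 1 < 2 < 3 < 4 < 5 < 6 and write every simplex with vertices in increasing order. Then dim K = 2 and the simplices of K are:

  0-simplices (6): [1], [2], [3], [4], [5], [6]
  1-simplices (12): [1,2], [1,3], [1,5], [2,3], [2,4], [2,5], [2,6], [3,5], [3,6], [4,5], [4,6], [5,6]
  2-simplices (6): [1,2,5], [1,3,5], [2,3,6], [2,4,5], [2,4,6], [3,5,6]

so the chain groups are C_0 ≅ Z^6, C_1 ≅ Z^12, C_2 ≅ Z^6.

The boundary map ∂_1: C_1 → C_0 is given by ∂[p,q] = [q] − [p]. For instance
  ∂[1,5] = [5] − [1].
This gives a 6×12 integer matrix of rank 5; reducing to Smith normal form yields diagonal entries (1,1,1,1,1).

∂_2: C_2 → C_1 maps a triangle to the signed sum of its edges. For instance
  ∂[1,2,5] = [2,5] − [1,5] + [1,2],
  ∂[1,3,5] = [3,5] − [1,5] + [1,3].
The resulting 12×6 matrix has rank 6, and its Smith normal form has invariant factors (1,1,1,1,1,1).

Computing H_k = (kernel of ∂_k) / (image of ∂_{k+1}):

  H_0: rank C_0 − rank ∂_1 = 6 − 5 = 1, and the invariant factors of ∂_1 are all 1, so H_0 = Z.
  H_1: rank ker ∂_1 − rank ∂_2 = (12 − 5) − 6 = 1, and the invariant factors of ∂_2 are all 1, so H_1 = Z.
  H_2: rank ker ∂_2 − rank ∂_3 = (6 − 6) − 0 = 0, and there is no ∂_3, so H_2 = 0.

As a check, the Euler characteristic is 6 − 12 + 6 = 0, which agrees with 1 − 1 + 0 = 0.

H_0 ≅ Z,  H_1 ≅ Z,  H_2 = 0.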